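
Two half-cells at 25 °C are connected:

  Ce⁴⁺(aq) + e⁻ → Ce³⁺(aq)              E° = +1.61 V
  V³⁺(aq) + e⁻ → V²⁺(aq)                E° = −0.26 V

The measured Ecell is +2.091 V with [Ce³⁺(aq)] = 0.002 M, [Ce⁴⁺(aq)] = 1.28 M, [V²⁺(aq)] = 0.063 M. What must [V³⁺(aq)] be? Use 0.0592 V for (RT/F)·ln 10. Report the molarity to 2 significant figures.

The Ce⁴⁺/Ce³⁺ couple has the larger reduction potential, so it is the cathode: E°cell = +1.61 − (−0.26) = +1.87 V and n = 1.
From the Nernst equation, log Q = n(E° − E)/0.0592 = 1·(+1.87 − (+2.091))/0.0592 = −3.733.
The balanced reaction is Ce⁴⁺(aq) + V²⁺(aq) → Ce³⁺(aq) + V³⁺(aq), so Q = ([Ce³⁺(aq)]·[V³⁺(aq)]) / ([Ce⁴⁺(aq)]·[V²⁺(aq)]).
Solving for the unknown gives log [V³⁺(aq)] = −2.127, so [V³⁺(aq)] ≈ 0.0075 M.

0.0075 M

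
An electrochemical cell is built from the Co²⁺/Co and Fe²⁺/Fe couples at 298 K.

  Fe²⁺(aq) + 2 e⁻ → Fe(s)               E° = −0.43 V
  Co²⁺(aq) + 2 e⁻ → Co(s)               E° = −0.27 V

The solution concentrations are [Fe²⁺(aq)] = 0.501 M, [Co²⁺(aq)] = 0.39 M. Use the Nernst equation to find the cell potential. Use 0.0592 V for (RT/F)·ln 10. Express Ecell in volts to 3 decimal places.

+0.157 V

Co²⁺/Co is reduced (cathode, E° = −0.27 V) and Fe²⁺/Fe is oxidized (anode).
E°cell = E°cat − E°an = −0.27 − (−0.43) = +0.16 V; n = 2.
The balanced reaction is Co²⁺(aq) + Fe(s) → Co(s) + Fe²⁺(aq), so Q = [Fe²⁺(aq)] / [Co²⁺(aq)] = 1.28 and log Q = 0.109.
Applying E = E° − (RT ln10/nF)·log Q gives +0.16 − (0.0592/2)(0.109) = +0.157 V.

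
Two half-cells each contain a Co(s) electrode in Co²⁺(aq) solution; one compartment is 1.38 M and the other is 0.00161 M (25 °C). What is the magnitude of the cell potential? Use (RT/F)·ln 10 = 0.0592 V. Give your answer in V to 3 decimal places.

For a concentration cell E°cell = 0, since both electrodes use the same couple.
The compartment with the higher Co²⁺(aq) concentration (1.38 M) acts as the cathode; ions are reduced there and produced at the dilute (0.00161 M) anode.
With n = 2, Ecell = −(0.0592/2)·log([dilute]/[conc]) = −(0.0592/2)·log(0.00161/1.38) = +0.087 V.

0.087 V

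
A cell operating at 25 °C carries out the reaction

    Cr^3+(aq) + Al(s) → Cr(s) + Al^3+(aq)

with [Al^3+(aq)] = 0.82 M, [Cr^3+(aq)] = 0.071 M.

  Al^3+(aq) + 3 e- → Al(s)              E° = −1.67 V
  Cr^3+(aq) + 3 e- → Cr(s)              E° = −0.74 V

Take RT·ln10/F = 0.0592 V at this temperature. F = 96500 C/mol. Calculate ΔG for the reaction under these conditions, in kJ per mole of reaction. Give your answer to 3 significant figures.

The standard cell potential is −0.74 − (−1.67) = +0.93 V, with n = 3 electrons in the balanced equation.
Q = [Al^3+(aq)] / [Cr^3+(aq)] = 11.5, so log Q = 1.063 and E = +0.93 − (0.0592/3)(1.063) = +0.9090 V.
Finally ΔG = −nFE = −(3)(96500 C/mol)(+0.9090 V) = −263 kJ/mol.

−263 kJ/mol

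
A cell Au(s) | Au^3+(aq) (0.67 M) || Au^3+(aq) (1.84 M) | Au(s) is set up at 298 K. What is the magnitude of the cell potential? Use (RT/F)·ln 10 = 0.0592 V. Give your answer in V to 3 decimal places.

For a concentration cell E°cell = 0, since both electrodes use the same couple.
The compartment with the higher Au^3+(aq) concentration (1.84 M) acts as the cathode; ions are reduced there and produced at the dilute (0.67 M) anode.
With n = 3, Ecell = −(0.0592/3)·log([dilute]/[conc]) = −(0.0592/3)·log(0.67/1.84) = +0.009 V.

0.009 V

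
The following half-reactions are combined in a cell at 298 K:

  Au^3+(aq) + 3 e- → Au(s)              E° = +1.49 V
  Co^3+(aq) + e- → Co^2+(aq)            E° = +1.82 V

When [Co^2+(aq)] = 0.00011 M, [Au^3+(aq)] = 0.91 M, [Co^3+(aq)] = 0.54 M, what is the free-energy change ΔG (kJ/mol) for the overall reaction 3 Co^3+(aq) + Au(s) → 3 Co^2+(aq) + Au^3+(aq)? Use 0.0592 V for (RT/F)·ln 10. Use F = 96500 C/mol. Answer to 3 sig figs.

−159 kJ/mol

The standard cell potential is +1.82 − (+1.49) = +0.33 V, with n = 3 electrons in the balanced equation.
Q = ([Co^2+(aq)]^3·[Au^3+(aq)]) / [Co^3+(aq)]^3 = 7.69×10^−12, so log Q = −11.114 and E = +0.33 − (0.0592/3)(−11.114) = +0.5493 V.
Then ΔG = −nFE = −3 × 96500 × +0.5493 J/mol = −159 kJ/mol.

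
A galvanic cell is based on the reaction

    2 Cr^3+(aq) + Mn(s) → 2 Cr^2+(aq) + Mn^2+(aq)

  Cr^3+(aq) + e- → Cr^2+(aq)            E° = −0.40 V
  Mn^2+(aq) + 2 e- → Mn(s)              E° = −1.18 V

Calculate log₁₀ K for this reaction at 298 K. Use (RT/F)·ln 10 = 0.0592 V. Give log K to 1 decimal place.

The Cr³⁺/Cr²⁺ couple is reduced (cathode); E°cell = −0.40 − (−1.18) = +0.78 V with n = 2.
At equilibrium E = 0, so log K = nE°cell / 0.0592 = (2)(+0.78) / 0.0592 = 26.4.

log K = 26.4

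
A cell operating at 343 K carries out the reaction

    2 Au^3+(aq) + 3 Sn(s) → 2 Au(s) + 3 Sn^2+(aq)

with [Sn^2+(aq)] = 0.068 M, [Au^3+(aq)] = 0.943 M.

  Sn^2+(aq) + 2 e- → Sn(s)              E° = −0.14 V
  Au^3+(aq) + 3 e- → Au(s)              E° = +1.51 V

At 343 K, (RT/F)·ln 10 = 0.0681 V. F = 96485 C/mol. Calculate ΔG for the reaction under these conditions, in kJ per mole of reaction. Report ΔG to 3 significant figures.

−978 kJ/mol

With Au³⁺/Au reduced at the cathode, E°cell = +1.51 − (−0.14) = +1.65 V and n = 6.
Q = [Sn^2+(aq)]^3 / [Au^3+(aq)]^2 = 0.000354, so log Q = −3.451 and E = +1.65 − (0.0681/6)(−3.451) = +1.6892 V.
Then ΔG = −nFE = −6 × 96485 × +1.6892 J/mol = −978 kJ/mol.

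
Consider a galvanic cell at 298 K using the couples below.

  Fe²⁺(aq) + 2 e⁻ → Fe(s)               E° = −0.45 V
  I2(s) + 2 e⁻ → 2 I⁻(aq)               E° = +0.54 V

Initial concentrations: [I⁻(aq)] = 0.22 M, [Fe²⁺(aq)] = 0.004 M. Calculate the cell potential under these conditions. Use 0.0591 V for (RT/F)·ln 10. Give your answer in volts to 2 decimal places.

I₂/I⁻ is reduced (cathode, E° = +0.54 V) and Fe²⁺/Fe is oxidized (anode).
The standard potential is +0.54 − (−0.45) = +0.99 V and the balanced reaction transfers n = 2 electrons.
The balanced reaction is I2(s) + Fe(s) → 2 I⁻(aq) + Fe²⁺(aq), so Q = [I⁻(aq)]^2·[Fe²⁺(aq)] = 0.000194 and log Q = −3.713.
E = E° − (0.0591/n)·log Q = +0.99 − (0.0591/2)(−3.713) = +1.10 V.

+1.10 V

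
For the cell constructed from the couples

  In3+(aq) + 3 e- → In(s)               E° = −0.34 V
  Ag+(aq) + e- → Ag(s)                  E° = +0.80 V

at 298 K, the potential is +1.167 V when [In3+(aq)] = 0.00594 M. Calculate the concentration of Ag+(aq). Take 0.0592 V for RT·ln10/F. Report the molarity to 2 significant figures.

The Ag⁺/Ag couple has the larger reduction potential, so it is the cathode: E°cell = +0.80 − (−0.34) = +1.14 V and n = 3.
From the Nernst equation, log Q = n(E° − E)/0.0592 = 3·(+1.14 − (+1.167))/0.0592 = −1.368.
Balancing electrons gives 3 Ag+(aq) + In(s) → 3 Ag(s) + In3+(aq); thus Q = [In3+(aq)] / [Ag+(aq)]^3.
Solving for the unknown gives log [Ag+(aq)] = −0.286, so [Ag+(aq)] ≈ 0.52 M.

0.52 M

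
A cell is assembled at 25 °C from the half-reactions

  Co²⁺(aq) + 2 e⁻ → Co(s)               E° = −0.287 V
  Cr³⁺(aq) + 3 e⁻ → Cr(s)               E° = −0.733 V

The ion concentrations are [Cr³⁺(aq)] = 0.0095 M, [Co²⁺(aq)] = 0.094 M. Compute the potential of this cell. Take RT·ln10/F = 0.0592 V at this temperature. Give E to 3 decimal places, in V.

+0.456 V

Since E°(Co²⁺/Co) > E°(Cr³⁺/Cr), Co²⁺/Co serves as the cathode.
The standard potential is −0.287 − (−0.733) = +0.446 V and the balanced reaction transfers n = 6 electrons.
The balanced reaction is 3 Co²⁺(aq) + 2 Cr(s) → 3 Co(s) + 2 Cr³⁺(aq), so Q = [Cr³⁺(aq)]^2 / [Co²⁺(aq)]^3 = 0.109 and log Q = −0.964.
E = E° − (0.0592/n)·log Q = +0.446 − (0.0592/6)(−0.964) = +0.456 V.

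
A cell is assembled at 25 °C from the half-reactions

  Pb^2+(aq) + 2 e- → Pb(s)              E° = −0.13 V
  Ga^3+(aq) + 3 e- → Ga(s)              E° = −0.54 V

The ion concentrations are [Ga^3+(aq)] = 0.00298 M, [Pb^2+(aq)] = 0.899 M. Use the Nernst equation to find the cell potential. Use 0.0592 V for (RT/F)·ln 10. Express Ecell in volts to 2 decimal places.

The Pb²⁺/Pb couple has the more positive E°, so it is the cathode; Ga³⁺/Ga is the anode.
E°cell = E°cat − E°an = −0.13 − (−0.54) = +0.41 V; n = 6.
The balanced reaction is 3 Pb^2+(aq) + 2 Ga(s) → 3 Pb(s) + 2 Ga^3+(aq), so Q = [Ga^3+(aq)]^2 / [Pb^2+(aq)]^3 = 1.22×10^−5 and log Q = −4.913.
E = E° − (0.0592/n)·log Q = +0.41 − (0.0592/6)(−4.913) = +0.46 V.

+0.46 V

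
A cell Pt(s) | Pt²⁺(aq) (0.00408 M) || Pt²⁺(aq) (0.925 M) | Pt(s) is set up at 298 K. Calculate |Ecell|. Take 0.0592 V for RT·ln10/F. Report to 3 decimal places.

For a concentration cell E°cell = 0, since both electrodes use the same couple.
The compartment with the higher Pt²⁺(aq) concentration (0.925 M) acts as the cathode; ions are reduced there and produced at the dilute (0.00408 M) anode.
With n = 2, Ecell = −(0.0592/2)·log([dilute]/[conc]) = −(0.0592/2)·log(0.00408/0.925) = +0.070 V.

0.070 V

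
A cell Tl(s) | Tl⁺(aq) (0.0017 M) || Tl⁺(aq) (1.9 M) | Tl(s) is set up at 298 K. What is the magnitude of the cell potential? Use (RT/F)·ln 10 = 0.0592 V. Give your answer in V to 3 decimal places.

0.180 V

For a concentration cell E°cell = 0, since both electrodes use the same couple.
The compartment with the higher Tl⁺(aq) concentration (1.9 M) acts as the cathode; ions are reduced there and produced at the dilute (0.0017 M) anode.
With n = 1, Ecell = −(0.0592/1)·log([dilute]/[conc]) = −(0.0592/1)·log(0.0017/1.9) = +0.180 V.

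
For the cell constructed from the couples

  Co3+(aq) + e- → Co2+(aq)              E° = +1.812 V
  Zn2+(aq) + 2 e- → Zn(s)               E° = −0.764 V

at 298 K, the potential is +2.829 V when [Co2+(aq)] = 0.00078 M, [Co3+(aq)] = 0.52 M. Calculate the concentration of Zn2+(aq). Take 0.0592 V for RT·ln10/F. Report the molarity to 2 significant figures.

Co³⁺/Co²⁺ is the cathode (higher E°); E°cell = +1.812 − (−0.764) = +2.576 V with n = 2.
From the Nernst equation, log Q = n(E° − E)/0.0592 = 2·(+2.576 − (+2.829))/0.0592 = −8.547.
For 2 Co3+(aq) + Zn(s) → 2 Co2+(aq) + Zn2+(aq), the reaction quotient is Q = ([Co2+(aq)]^2·[Zn2+(aq)]) / [Co3+(aq)]^2.
Isolating [Zn2+(aq)] in Q = 10^{−8.547} yields log [Zn2+(aq)] = −2.899, i.e. 0.0013 M.

0.0013 M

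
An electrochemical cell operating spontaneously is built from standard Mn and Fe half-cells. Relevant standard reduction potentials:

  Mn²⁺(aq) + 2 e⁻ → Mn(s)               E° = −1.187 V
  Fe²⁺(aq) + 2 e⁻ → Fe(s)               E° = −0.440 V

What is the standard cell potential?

+0.747 V

The Fe²⁺/Fe couple has the higher E°, so Fe ion is reduced (cathode) and Mn is oxidized (anode).
E°cell = E°(cathode) − E°(anode) = −0.440 − (−1.187) = +0.747 V.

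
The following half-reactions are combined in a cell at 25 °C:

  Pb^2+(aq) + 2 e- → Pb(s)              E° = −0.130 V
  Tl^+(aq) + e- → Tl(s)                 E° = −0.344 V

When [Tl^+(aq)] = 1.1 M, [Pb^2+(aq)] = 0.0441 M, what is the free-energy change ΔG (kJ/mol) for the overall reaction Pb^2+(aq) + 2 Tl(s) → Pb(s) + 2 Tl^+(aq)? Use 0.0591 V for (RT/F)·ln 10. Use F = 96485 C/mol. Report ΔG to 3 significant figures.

E°cell = −0.130 − (−0.344) = +0.214 V; the balanced reaction transfers n = 2 electrons.
Q = [Tl^+(aq)]^2 / [Pb^2+(aq)] = 27.4, so log Q = 1.438 and E = +0.214 − (0.0591/2)(1.438) = +0.1715 V.
Finally ΔG = −nFE = −(2)(96485 C/mol)(+0.1715 V) = −33.1 kJ/mol.

−33.1 kJ/mol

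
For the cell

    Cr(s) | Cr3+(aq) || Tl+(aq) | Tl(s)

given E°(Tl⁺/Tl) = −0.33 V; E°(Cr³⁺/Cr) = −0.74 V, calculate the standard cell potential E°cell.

+0.41 V

By convention the left-hand electrode in cell notation is the anode (oxidation) and the right-hand electrode is the cathode (reduction).
E°cell = E°(right) − E°(left) = −0.33 − (−0.74) = +0.41 V.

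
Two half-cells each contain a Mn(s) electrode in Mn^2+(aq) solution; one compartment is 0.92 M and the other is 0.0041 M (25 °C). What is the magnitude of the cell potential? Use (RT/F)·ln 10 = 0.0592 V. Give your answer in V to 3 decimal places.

For a concentration cell E°cell = 0, since both electrodes use the same couple.
The compartment with the higher Mn^2+(aq) concentration (0.92 M) acts as the cathode; ions are reduced there and produced at the dilute (0.0041 M) anode.
With n = 2, Ecell = −(0.0592/2)·log([dilute]/[conc]) = −(0.0592/2)·log(0.0041/0.92) = +0.070 V.

0.070 V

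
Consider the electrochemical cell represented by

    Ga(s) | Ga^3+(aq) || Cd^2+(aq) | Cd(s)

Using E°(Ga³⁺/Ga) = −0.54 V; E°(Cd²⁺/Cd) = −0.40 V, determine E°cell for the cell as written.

+0.14 V

By convention the left-hand electrode in cell notation is the anode (oxidation) and the right-hand electrode is the cathode (reduction).
E°cell = E°(right) − E°(left) = −0.40 − (−0.54) = +0.14 V.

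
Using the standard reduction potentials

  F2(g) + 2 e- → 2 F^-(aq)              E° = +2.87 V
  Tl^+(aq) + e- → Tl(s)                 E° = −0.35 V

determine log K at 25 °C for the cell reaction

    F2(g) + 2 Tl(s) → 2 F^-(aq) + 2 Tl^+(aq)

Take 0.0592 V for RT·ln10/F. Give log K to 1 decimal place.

log K = 108.8

The F₂/F⁻ couple is reduced (cathode); E°cell = +2.87 − (−0.35) = +3.22 V with n = 2.
At equilibrium E = 0, so log K = nE°cell / 0.0592 = (2)(+3.22) / 0.0592 = 108.8.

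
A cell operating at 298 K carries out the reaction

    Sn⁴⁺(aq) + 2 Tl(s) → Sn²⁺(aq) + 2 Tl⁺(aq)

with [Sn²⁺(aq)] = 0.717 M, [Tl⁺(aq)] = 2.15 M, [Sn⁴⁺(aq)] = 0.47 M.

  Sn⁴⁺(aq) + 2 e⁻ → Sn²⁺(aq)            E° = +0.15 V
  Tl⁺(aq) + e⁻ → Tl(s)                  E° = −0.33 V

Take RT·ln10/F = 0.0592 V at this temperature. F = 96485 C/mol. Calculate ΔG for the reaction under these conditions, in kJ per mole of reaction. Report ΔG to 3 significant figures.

E°cell = +0.15 − (−0.33) = +0.48 V; the balanced reaction transfers n = 2 electrons.
Here Q = ([Sn²⁺(aq)]·[Tl⁺(aq)]^2) / [Sn⁴⁺(aq)] = 7.05 (log Q = 0.848), giving E = +0.48 − (0.0592/2)·(0.848) = +0.4549 V.
ΔG = −nFE = −(2)(96485)(+0.4549) J/mol = −87.8 kJ/mol.

−87.8 kJ/mol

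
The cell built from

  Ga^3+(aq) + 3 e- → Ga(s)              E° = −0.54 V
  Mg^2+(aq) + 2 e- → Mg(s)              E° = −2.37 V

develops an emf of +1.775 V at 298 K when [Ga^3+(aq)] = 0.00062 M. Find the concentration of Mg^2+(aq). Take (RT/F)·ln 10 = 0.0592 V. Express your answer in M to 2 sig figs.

Ga³⁺/Ga is the cathode (higher E°); E°cell = −0.54 − (−2.37) = +1.83 V with n = 6.
From the Nernst equation, log Q = n(E° − E)/0.0592 = 6·(+1.83 − (+1.775))/0.0592 = 5.574.
For 2 Ga^3+(aq) + 3 Mg(s) → 2 Ga(s) + 3 Mg^2+(aq), the reaction quotient is Q = [Mg^2+(aq)]^3 / [Ga^3+(aq)]^2.
Solving for the unknown gives log [Mg^2+(aq)] = −0.280, so [Mg^2+(aq)] ≈ 0.52 M.

0.52 M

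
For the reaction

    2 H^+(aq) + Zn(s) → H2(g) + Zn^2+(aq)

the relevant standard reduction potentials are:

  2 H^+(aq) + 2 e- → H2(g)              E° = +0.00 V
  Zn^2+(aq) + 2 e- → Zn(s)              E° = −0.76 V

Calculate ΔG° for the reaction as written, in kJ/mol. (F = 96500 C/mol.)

−147 kJ/mol

In the reaction as written H^+(aq) is reduced, so the 2H⁺/H₂ couple is the cathode and Zn²⁺/Zn is the anode.
E°cell = +0.00 − (−0.76) = +0.76 V; balancing electrons gives n = 2.
ΔG° = −nFE°cell = −(2)(96500)(+0.76) J/mol = −147 kJ/mol.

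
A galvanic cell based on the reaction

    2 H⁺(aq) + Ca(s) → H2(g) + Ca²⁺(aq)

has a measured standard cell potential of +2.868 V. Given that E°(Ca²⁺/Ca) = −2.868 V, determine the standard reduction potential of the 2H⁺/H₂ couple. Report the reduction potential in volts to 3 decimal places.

In the reaction as written the 2H⁺/H₂ couple is reduced (cathode) and Ca²⁺/Ca is oxidized (anode), so E°cell = E°(2H⁺/H₂) − E°(Ca²⁺/Ca).
E°(2H⁺/H₂) = E°cell + E°(anode) = +2.868 + (−2.868) = +0.000 V.

+0.000 V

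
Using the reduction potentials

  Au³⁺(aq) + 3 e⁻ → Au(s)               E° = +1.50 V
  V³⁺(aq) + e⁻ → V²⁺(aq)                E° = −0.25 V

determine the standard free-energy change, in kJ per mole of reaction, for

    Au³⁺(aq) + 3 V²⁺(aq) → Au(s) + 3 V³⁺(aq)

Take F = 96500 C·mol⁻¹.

In the reaction as written Au³⁺(aq) is reduced, so the Au³⁺/Au couple is the cathode and V³⁺/V²⁺ is the anode.
E°cell = +1.50 − (−0.25) = +1.75 V; balancing electrons gives n = 3.
ΔG° = −nFE°cell = −(3)(96500)(+1.75) J/mol = −507 kJ/mol.

−507 kJ/mol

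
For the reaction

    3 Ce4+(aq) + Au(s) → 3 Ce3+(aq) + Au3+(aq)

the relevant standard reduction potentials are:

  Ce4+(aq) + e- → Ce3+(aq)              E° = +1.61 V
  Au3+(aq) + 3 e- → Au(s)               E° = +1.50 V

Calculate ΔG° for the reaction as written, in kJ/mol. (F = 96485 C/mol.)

In the reaction as written Ce4+(aq) is reduced, so the Ce⁴⁺/Ce³⁺ couple is the cathode and Au³⁺/Au is the anode.
E°cell = +1.61 − (+1.50) = +0.11 V; balancing electrons gives n = 3.
ΔG° = −nFE°cell = −(3)(96485)(+0.11) J/mol = −31.8 kJ/mol.

−31.8 kJ/mol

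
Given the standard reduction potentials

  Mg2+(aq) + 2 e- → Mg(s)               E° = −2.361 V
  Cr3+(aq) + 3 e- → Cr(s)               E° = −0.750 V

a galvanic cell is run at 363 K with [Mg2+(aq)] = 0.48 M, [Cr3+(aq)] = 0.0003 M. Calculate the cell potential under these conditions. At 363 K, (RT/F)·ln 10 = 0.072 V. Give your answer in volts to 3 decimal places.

+1.538 V

The Cr³⁺/Cr couple has the more positive E°, so it is the cathode; Mg²⁺/Mg is the anode.
E°cell = −0.750 − (−2.361) = +1.611 V, with n = 6 electrons transferred.
Balancing gives 2 Cr3+(aq) + 3 Mg(s) → 2 Cr(s) + 3 Mg2+(aq); hence Q = [Mg2+(aq)]^3 / [Cr3+(aq)]^2 = 1.23×10^6 (log Q = 6.089).
By the Nernst equation, E = +1.611 − (0.072/6)·(6.089) = +1.538 V.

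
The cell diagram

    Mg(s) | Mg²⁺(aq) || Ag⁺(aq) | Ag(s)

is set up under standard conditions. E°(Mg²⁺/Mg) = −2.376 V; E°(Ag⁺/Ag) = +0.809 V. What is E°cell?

By convention the left-hand electrode in cell notation is the anode (oxidation) and the right-hand electrode is the cathode (reduction).
E°cell = E°(right) − E°(left) = +0.809 − (−2.376) = +3.185 V.

+3.185 V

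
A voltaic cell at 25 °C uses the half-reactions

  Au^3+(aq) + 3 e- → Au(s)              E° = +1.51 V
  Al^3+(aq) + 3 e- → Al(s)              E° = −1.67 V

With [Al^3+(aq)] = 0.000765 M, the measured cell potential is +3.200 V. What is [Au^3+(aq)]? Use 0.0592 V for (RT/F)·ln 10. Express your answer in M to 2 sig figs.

The Au³⁺/Au couple has the larger reduction potential, so it is the cathode: E°cell = +1.51 − (−1.67) = +3.18 V and n = 3.
Since E = E° − (0.0592/n)·log Q, log Q = n(E° − E)/0.0592 = −1.014.
For Au^3+(aq) + Al(s) → Au(s) + Al^3+(aq), the reaction quotient is Q = [Al^3+(aq)] / [Au^3+(aq)].
Substituting the known concentrations and solving, log [Au^3+(aq)] = −2.102 and [Au^3+(aq)] = 0.0079 M.

0.0079 M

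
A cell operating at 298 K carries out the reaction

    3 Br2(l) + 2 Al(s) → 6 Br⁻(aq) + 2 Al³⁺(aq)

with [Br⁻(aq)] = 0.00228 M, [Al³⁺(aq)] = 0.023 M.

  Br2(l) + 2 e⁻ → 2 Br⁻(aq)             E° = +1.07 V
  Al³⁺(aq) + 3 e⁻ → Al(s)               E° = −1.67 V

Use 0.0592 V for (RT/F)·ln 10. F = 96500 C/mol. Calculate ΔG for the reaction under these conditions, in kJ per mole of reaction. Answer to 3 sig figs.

The standard cell potential is +1.07 − (−1.67) = +2.74 V, with n = 6 electrons in the balanced equation.
The reaction quotient is [Br⁻(aq)]^6·[Al³⁺(aq)]^2 = 7.43×10^−20; by Nernst, E = +2.74 − (0.0592/6)(−19.129) = +2.9287 V.
ΔG = −nFE = −(6)(96500)(+2.9287) J/mol = −1700 kJ/mol.

−1700 kJ/mol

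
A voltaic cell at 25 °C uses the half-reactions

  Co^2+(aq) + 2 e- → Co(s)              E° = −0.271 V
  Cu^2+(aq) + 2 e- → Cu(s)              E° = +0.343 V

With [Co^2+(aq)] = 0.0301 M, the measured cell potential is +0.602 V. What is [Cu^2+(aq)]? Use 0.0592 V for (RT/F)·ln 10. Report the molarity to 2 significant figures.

0.012 M

Cu²⁺/Cu is the cathode (higher E°); E°cell = +0.343 − (−0.271) = +0.614 V with n = 2.
Rearranging E = E° − (0.0592/n)·log Q gives log Q = 2(+0.614 − (+0.602))/0.0592 = 0.405.
Balancing electrons gives Cu^2+(aq) + Co(s) → Cu(s) + Co^2+(aq); thus Q = [Co^2+(aq)] / [Cu^2+(aq)].
Substituting the known concentrations and solving, log [Cu^2+(aq)] = −1.926 and [Cu^2+(aq)] = 0.012 M.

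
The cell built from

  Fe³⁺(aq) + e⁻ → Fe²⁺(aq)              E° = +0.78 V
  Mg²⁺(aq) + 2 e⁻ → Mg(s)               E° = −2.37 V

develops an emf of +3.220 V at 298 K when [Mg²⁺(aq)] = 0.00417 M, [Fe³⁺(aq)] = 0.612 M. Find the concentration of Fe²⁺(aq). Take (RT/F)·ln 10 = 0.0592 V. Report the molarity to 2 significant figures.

0.62 M

The Fe³⁺/Fe²⁺ couple has the larger reduction potential, so it is the cathode: E°cell = +0.78 − (−2.37) = +3.15 V and n = 2.
From the Nernst equation, log Q = n(E° − E)/0.0592 = 2·(+3.15 − (+3.220))/0.0592 = −2.365.
The balanced reaction is 2 Fe³⁺(aq) + Mg(s) → 2 Fe²⁺(aq) + Mg²⁺(aq), so Q = ([Fe²⁺(aq)]^2·[Mg²⁺(aq)]) / [Fe³⁺(aq)]^2.
Solving for the unknown gives log [Fe²⁺(aq)] = −0.206, so [Fe²⁺(aq)] ≈ 0.62 M.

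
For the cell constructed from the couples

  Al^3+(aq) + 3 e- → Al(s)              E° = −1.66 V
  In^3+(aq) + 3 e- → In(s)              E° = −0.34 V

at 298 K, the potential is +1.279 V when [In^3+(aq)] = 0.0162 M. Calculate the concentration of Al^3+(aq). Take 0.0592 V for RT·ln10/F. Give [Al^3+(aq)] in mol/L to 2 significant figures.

With In³⁺/In at the cathode and Al³⁺/Al at the anode, E°cell = −0.34 − (−1.66) = +1.32 V (n = 3).
Rearranging E = E° − (0.0592/n)·log Q gives log Q = 3(+1.32 − (+1.279))/0.0592 = 2.078.
The balanced reaction is In^3+(aq) + Al(s) → In(s) + Al^3+(aq), so Q = [Al^3+(aq)] / [In^3+(aq)].
Isolating [Al^3+(aq)] in Q = 10^{2.078} yields log [Al^3+(aq)] = 0.288, i.e. 1.9 M.

1.9 M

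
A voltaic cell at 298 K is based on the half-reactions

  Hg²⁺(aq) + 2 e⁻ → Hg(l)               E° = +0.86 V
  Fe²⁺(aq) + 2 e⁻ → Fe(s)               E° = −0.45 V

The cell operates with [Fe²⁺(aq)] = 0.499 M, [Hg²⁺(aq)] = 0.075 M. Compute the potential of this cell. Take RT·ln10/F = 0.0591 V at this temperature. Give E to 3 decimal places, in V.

Since E°(Hg²⁺/Hg) > E°(Fe²⁺/Fe), Hg²⁺/Hg serves as the cathode.
E°cell = +0.86 − (−0.45) = +1.31 V, with n = 2 electrons transferred.
Balancing gives Hg²⁺(aq) + Fe(s) → Hg(l) + Fe²⁺(aq); hence Q = [Fe²⁺(aq)] / [Hg²⁺(aq)] = 6.65 (log Q = 0.823).
By the Nernst equation, E = +1.31 − (0.0591/2)·(0.823) = +1.286 V.

+1.286 V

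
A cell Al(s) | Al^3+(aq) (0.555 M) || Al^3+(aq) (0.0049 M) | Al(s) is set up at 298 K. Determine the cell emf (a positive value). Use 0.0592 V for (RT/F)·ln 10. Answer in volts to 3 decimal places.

0.041 V

For a concentration cell E°cell = 0, since both electrodes use the same couple.
The compartment with the higher Al^3+(aq) concentration (0.555 M) acts as the cathode; ions are reduced there and produced at the dilute (0.0049 M) anode.
With n = 3, Ecell = −(0.0592/3)·log([dilute]/[conc]) = −(0.0592/3)·log(0.0049/0.555) = +0.041 V.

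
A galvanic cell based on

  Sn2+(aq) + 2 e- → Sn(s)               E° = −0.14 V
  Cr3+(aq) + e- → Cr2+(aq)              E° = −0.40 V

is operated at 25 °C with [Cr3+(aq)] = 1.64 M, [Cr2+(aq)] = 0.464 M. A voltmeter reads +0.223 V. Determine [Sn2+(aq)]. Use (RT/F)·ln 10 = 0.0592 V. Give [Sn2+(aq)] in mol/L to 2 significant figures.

The Sn²⁺/Sn couple has the larger reduction potential, so it is the cathode: E°cell = −0.14 − (−0.40) = +0.26 V and n = 2.
From the Nernst equation, log Q = n(E° − E)/0.0592 = 2·(+0.26 − (+0.223))/0.0592 = 1.250.
Balancing electrons gives Sn2+(aq) + 2 Cr2+(aq) → Sn(s) + 2 Cr3+(aq); thus Q = [Cr3+(aq)]^2 / ([Sn2+(aq)]·[Cr2+(aq)]^2).
Solving for the unknown gives log [Sn2+(aq)] = −0.153, so [Sn2+(aq)] ≈ 0.70 M.

0.70 M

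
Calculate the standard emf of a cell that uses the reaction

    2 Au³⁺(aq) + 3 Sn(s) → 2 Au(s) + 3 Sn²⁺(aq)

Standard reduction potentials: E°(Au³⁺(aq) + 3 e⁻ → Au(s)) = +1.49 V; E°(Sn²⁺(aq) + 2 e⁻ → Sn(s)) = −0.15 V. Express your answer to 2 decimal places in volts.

+1.64 V

In the reaction as written, Au³⁺(aq) is reduced (cathode) and Sn²⁺(aq) is produced by oxidation at the anode.
E°cell = E°(cathode) − E°(anode) = +1.49 − (−0.15) = +1.64 V.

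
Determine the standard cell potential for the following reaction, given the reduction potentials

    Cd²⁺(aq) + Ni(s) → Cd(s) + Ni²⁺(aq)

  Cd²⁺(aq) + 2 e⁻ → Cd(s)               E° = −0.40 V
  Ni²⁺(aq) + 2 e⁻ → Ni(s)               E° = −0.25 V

In the reaction as written, Cd²⁺(aq) is reduced (cathode) and Ni²⁺(aq) is produced by oxidation at the anode.
E°cell = E°(cathode) − E°(anode) = −0.40 − (−0.25) = −0.15 V.
The negative E°cell means the reaction is non-spontaneous in the direction written.

−0.15 V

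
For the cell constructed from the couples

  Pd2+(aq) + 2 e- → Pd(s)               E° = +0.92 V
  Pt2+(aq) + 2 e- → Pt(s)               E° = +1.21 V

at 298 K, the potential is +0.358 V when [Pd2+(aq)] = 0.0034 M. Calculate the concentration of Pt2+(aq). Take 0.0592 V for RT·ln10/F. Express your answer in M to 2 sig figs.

Pt²⁺/Pt is the cathode (higher E°); E°cell = +1.21 − (+0.92) = +0.29 V with n = 2.
Since E = E° − (0.0592/n)·log Q, log Q = n(E° − E)/0.0592 = −2.297.
For Pt2+(aq) + Pd(s) → Pt(s) + Pd2+(aq), the reaction quotient is Q = [Pd2+(aq)] / [Pt2+(aq)].
Substituting the known concentrations and solving, log [Pt2+(aq)] = −0.172 and [Pt2+(aq)] = 0.67 M.

0.67 M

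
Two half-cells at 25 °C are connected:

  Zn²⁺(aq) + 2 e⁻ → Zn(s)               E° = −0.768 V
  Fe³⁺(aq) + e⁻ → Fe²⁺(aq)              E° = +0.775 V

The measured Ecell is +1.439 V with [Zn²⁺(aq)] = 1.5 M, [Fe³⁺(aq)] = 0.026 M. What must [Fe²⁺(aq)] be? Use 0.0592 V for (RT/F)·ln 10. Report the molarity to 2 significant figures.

With Fe³⁺/Fe²⁺ at the cathode and Zn²⁺/Zn at the anode, E°cell = +0.775 − (−0.768) = +1.543 V (n = 2).
From the Nernst equation, log Q = n(E° − E)/0.0592 = 2·(+1.543 − (+1.439))/0.0592 = 3.514.
Balancing electrons gives 2 Fe³⁺(aq) + Zn(s) → 2 Fe²⁺(aq) + Zn²⁺(aq); thus Q = ([Fe²⁺(aq)]^2·[Zn²⁺(aq)]) / [Fe³⁺(aq)]^2.
Isolating [Fe²⁺(aq)] in Q = 10^{3.514} yields log [Fe²⁺(aq)] = 0.084, i.e. 1.2 M.

1.2 M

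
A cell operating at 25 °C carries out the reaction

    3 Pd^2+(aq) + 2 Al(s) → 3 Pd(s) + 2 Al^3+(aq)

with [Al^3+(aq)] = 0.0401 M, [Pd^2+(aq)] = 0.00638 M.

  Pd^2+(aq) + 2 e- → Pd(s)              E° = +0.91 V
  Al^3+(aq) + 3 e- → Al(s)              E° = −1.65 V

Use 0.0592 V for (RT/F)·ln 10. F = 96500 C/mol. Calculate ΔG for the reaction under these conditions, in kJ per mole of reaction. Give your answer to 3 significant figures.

The standard cell potential is +0.91 − (−1.65) = +2.56 V, with n = 6 electrons in the balanced equation.
Here Q = [Al^3+(aq)]^2 / [Pd^2+(aq)]^3 = 6.19×10^3 (log Q = 3.792), giving E = +2.56 − (0.0592/6)·(3.792) = +2.5226 V.
Then ΔG = −nFE = −6 × 96500 × +2.5226 J/mol = −1460 kJ/mol.

−1460 kJ/mol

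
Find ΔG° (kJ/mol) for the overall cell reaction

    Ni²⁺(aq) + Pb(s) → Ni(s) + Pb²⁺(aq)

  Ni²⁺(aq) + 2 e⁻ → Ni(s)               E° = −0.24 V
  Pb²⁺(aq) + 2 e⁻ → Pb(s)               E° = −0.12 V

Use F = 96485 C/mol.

In the reaction as written Ni²⁺(aq) is reduced, so the Ni²⁺/Ni couple is the cathode and Pb²⁺/Pb is the anode.
E°cell = −0.24 − (−0.12) = −0.12 V; balancing electrons gives n = 2.
ΔG° = −nFE°cell = −(2)(96485)(−0.12) J/mol = +23.2 kJ/mol.

+23.2 kJ/mol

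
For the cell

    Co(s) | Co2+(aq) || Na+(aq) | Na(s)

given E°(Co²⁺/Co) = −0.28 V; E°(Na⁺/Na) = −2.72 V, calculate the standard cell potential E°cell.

−2.44 V

By convention the left-hand electrode in cell notation is the anode (oxidation) and the right-hand electrode is the cathode (reduction).
E°cell = E°(right) − E°(left) = −2.72 − (−0.28) = −2.44 V.
The negative sign shows that, as written, the cell would require an external voltage to drive the reaction.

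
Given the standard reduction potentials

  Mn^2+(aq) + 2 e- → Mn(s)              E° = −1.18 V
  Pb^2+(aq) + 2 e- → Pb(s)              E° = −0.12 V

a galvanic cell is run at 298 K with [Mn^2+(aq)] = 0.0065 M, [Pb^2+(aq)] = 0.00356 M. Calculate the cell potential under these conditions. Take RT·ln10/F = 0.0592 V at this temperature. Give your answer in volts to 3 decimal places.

+1.052 V

Since E°(Pb²⁺/Pb) > E°(Mn²⁺/Mn), Pb²⁺/Pb serves as the cathode.
E°cell = −0.12 − (−1.18) = +1.06 V, with n = 2 electrons transferred.
For the overall reaction Pb^2+(aq) + Mn(s) → Pb(s) + Mn^2+(aq), Q = [Mn^2+(aq)] / [Pb^2+(aq)] = 1.83, giving log Q = 0.261.
Applying E = E° − (RT ln10/nF)·log Q gives +1.06 − (0.0592/2)(0.261) = +1.052 V.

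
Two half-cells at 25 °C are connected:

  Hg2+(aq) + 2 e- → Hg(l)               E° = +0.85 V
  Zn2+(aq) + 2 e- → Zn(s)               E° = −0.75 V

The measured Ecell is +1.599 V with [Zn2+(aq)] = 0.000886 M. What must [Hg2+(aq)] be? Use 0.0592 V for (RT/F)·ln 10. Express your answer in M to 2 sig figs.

The Hg²⁺/Hg couple has the larger reduction potential, so it is the cathode: E°cell = +0.85 − (−0.75) = +1.60 V and n = 2.
Rearranging E = E° − (0.0592/n)·log Q gives log Q = 2(+1.60 − (+1.599))/0.0592 = 0.034.
The balanced reaction is Hg2+(aq) + Zn(s) → Hg(l) + Zn2+(aq), so Q = [Zn2+(aq)] / [Hg2+(aq)].
Isolating [Hg2+(aq)] in Q = 10^{0.034} yields log [Hg2+(aq)] = −3.087, i.e. 0.00082 M.

0.00082 M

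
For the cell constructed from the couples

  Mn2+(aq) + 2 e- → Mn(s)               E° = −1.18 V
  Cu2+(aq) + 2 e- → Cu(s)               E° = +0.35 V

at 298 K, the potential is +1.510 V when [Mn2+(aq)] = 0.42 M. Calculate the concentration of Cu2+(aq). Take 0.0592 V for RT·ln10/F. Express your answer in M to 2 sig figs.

0.089 M

The Cu²⁺/Cu couple has the larger reduction potential, so it is the cathode: E°cell = +0.35 − (−1.18) = +1.53 V and n = 2.
Rearranging E = E° − (0.0592/n)·log Q gives log Q = 2(+1.53 − (+1.510))/0.0592 = 0.676.
For Cu2+(aq) + Mn(s) → Cu(s) + Mn2+(aq), the reaction quotient is Q = [Mn2+(aq)] / [Cu2+(aq)].
Substituting the known concentrations and solving, log [Cu2+(aq)] = −1.053 and [Cu2+(aq)] = 0.089 M.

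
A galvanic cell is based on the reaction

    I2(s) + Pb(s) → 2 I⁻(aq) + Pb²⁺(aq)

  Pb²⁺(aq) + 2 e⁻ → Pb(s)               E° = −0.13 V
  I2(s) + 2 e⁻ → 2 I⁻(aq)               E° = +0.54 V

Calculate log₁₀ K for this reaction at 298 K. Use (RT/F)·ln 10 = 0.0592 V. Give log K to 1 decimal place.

log K = 22.6

The I₂/I⁻ couple is reduced (cathode); E°cell = +0.54 − (−0.13) = +0.67 V with n = 2.
At equilibrium E = 0, so log K = nE°cell / 0.0592 = (2)(+0.67) / 0.0592 = 22.6.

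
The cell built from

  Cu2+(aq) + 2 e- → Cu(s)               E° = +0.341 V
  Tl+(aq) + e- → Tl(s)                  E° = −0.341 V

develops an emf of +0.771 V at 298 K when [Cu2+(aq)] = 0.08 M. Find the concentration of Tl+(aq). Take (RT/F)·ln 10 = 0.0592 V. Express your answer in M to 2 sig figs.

Cu²⁺/Cu is the cathode (higher E°); E°cell = +0.341 − (−0.341) = +0.682 V with n = 2.
Since E = E° − (0.0592/n)·log Q, log Q = n(E° − E)/0.0592 = −3.007.
The balanced reaction is Cu2+(aq) + 2 Tl(s) → Cu(s) + 2 Tl+(aq), so Q = [Tl+(aq)]^2 / [Cu2+(aq)].
Solving for the unknown gives log [Tl+(aq)] = −2.052, so [Tl+(aq)] ≈ 0.0089 M.

0.0089 M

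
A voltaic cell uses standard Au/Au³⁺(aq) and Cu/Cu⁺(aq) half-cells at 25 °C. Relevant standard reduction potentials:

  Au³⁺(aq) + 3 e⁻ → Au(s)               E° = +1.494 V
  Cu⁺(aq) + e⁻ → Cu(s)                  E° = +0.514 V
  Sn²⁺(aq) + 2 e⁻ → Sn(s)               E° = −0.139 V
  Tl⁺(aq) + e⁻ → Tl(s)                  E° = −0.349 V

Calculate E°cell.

+0.980 V

The Au³⁺/Au couple has the higher E°, so Au ion is reduced (cathode) and Cu is oxidized (anode).
E°cell = E°(cathode) − E°(anode) = +1.494 − (+0.514) = +0.980 V.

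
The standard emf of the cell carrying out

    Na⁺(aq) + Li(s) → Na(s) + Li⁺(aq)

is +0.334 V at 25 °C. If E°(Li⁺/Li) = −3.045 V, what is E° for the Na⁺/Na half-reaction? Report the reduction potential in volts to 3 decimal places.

In the reaction as written the Na⁺/Na couple is reduced (cathode) and Li⁺/Li is oxidized (anode), so E°cell = E°(Na⁺/Na) − E°(Li⁺/Li).
E°(Na⁺/Na) = E°cell + E°(anode) = +0.334 + (−3.045) = −2.711 V.

−2.711 V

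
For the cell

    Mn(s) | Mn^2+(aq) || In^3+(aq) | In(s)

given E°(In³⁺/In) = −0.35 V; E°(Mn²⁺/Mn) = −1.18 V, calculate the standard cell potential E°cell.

+0.83 V

By convention the left-hand electrode in cell notation is the anode (oxidation) and the right-hand electrode is the cathode (reduction).
E°cell = E°(right) − E°(left) = −0.35 − (−1.18) = +0.83 V.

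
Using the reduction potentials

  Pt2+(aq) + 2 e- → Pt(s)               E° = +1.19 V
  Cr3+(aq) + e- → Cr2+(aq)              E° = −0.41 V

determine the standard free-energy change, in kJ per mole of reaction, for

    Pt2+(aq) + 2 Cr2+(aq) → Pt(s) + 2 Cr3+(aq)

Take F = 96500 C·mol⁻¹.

−309 kJ/mol

In the reaction as written Pt2+(aq) is reduced, so the Pt²⁺/Pt couple is the cathode and Cr³⁺/Cr²⁺ is the anode.
E°cell = +1.19 − (−0.41) = +1.60 V; balancing electrons gives n = 2.
ΔG° = −nFE°cell = −(2)(96500)(+1.60) J/mol = −309 kJ/mol.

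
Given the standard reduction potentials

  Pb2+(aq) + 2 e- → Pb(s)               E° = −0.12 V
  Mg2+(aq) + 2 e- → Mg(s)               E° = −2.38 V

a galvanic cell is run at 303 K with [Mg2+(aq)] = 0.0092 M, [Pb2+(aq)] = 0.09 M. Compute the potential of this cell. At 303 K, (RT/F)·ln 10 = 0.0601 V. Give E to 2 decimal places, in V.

The Pb²⁺/Pb couple has the more positive E°, so it is the cathode; Mg²⁺/Mg is the anode.
E°cell = −0.12 − (−2.38) = +2.26 V, with n = 2 electrons transferred.
The balanced reaction is Pb2+(aq) + Mg(s) → Pb(s) + Mg2+(aq), so Q = [Mg2+(aq)] / [Pb2+(aq)] = 0.102 and log Q = −0.990.
Applying E = E° − (RT ln10/nF)·log Q gives +2.26 − (0.0601/2)(−0.990) = +2.29 V.

+2.29 V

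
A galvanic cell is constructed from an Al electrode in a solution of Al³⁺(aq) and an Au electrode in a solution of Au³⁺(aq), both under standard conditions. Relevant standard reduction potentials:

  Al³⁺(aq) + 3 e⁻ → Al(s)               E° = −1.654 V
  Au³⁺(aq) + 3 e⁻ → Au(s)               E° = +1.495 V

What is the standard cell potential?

The Au³⁺/Au couple has the higher E°, so Au ion is reduced (cathode) and Al is oxidized (anode).
E°cell = E°(cathode) − E°(anode) = +1.495 − (−1.654) = +3.149 V.

+3.149 V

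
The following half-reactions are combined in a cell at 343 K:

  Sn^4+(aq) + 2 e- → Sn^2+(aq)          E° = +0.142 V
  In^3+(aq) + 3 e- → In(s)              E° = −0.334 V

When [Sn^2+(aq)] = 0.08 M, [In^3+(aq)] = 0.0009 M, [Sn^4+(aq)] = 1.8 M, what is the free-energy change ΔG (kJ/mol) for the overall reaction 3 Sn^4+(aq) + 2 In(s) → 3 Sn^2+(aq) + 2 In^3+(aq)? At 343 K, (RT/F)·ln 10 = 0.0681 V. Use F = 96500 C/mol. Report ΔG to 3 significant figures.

−342 kJ/mol

The standard cell potential is +0.142 − (−0.334) = +0.476 V, with n = 6 electrons in the balanced equation.
The reaction quotient is ([Sn^2+(aq)]^3·[In^3+(aq)]^2) / [Sn^4+(aq)]^3 = 7.11×10^−11; by Nernst, E = +0.476 − (0.0681/6)(−10.148) = +0.5912 V.
Then ΔG = −nFE = −6 × 96500 × +0.5912 J/mol = −342 kJ/mol.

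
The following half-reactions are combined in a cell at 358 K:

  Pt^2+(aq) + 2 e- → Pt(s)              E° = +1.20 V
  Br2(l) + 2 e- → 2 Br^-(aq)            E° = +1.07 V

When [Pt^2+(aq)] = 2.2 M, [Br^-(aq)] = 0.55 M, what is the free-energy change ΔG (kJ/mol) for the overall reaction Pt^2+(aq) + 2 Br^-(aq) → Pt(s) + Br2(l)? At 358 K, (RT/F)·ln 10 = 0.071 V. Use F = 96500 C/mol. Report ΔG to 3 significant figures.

With Pt²⁺/Pt reduced at the cathode, E°cell = +1.20 − (+1.07) = +0.13 V and n = 2.
Q = 1 / ([Pt^2+(aq)]·[Br^-(aq)]^2) = 1.5, so log Q = 0.177 and E = +0.13 − (0.071/2)(0.177) = +0.1237 V.
ΔG = −nFE = −(2)(96500)(+0.1237) J/mol = −23.9 kJ/mol.

−23.9 kJ/mol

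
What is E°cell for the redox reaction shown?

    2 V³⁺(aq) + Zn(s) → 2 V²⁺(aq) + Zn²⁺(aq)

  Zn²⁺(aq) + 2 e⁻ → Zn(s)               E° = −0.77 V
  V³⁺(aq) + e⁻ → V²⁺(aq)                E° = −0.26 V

+0.51 V

In the reaction as written, V³⁺(aq) is reduced (cathode) and Zn²⁺(aq) is produced by oxidation at the anode.
E°cell = E°(cathode) − E°(anode) = −0.26 − (−0.77) = +0.51 V.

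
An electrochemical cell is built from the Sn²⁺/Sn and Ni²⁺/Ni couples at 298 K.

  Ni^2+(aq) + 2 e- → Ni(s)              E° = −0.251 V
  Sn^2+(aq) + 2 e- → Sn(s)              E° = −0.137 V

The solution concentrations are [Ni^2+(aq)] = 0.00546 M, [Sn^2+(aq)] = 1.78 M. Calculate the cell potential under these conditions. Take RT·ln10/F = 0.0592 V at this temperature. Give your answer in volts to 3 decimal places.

+0.188 V

Since E°(Sn²⁺/Sn) > E°(Ni²⁺/Ni), Sn²⁺/Sn serves as the cathode.
The standard potential is −0.137 − (−0.251) = +0.114 V and the balanced reaction transfers n = 2 electrons.
The balanced reaction is Sn^2+(aq) + Ni(s) → Sn(s) + Ni^2+(aq), so Q = [Ni^2+(aq)] / [Sn^2+(aq)] = 0.00307 and log Q = −2.513.
By the Nernst equation, E = +0.114 − (0.0592/2)·(−2.513) = +0.188 V.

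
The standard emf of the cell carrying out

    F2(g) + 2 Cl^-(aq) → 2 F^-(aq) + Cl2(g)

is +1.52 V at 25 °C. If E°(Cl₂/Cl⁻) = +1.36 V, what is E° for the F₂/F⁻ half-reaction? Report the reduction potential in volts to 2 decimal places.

In the reaction as written the F₂/F⁻ couple is reduced (cathode) and Cl₂/Cl⁻ is oxidized (anode), so E°cell = E°(F₂/F⁻) − E°(Cl₂/Cl⁻).
E°(F₂/F⁻) = E°cell + E°(anode) = +1.52 + (+1.36) = +2.88 V.

+2.88 V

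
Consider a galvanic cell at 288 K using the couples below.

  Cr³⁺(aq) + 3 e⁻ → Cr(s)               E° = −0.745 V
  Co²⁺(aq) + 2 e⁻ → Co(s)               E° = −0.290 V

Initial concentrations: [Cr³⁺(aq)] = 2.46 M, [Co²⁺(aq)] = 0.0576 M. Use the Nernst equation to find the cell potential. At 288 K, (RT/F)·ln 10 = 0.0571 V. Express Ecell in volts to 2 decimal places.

Since E°(Co²⁺/Co) > E°(Cr³⁺/Cr), Co²⁺/Co serves as the cathode.
The standard potential is −0.290 − (−0.745) = +0.455 V and the balanced reaction transfers n = 6 electrons.
For the overall reaction 3 Co²⁺(aq) + 2 Cr(s) → 3 Co(s) + 2 Cr³⁺(aq), Q = [Cr³⁺(aq)]^2 / [Co²⁺(aq)]^3 = 3.17×10^4, giving log Q = 4.501.
E = E° − (0.0571/n)·log Q = +0.455 − (0.0571/6)(4.501) = +0.41 V.

+0.41 V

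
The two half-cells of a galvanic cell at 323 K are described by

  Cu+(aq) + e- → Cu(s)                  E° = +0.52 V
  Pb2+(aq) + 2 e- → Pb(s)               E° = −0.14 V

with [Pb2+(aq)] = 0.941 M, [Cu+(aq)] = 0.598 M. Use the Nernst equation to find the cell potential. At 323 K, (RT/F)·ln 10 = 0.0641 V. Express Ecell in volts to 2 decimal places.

+0.65 V

Cu⁺/Cu is reduced (cathode, E° = +0.52 V) and Pb²⁺/Pb is oxidized (anode).
E°cell = E°cat − E°an = +0.52 − (−0.14) = +0.66 V; n = 2.
Balancing gives 2 Cu+(aq) + Pb(s) → 2 Cu(s) + Pb2+(aq); hence Q = [Pb2+(aq)] / [Cu+(aq)]^2 = 2.63 (log Q = 0.420).
E = E° − (0.0641/n)·log Q = +0.66 − (0.0641/2)(0.420) = +0.65 V.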